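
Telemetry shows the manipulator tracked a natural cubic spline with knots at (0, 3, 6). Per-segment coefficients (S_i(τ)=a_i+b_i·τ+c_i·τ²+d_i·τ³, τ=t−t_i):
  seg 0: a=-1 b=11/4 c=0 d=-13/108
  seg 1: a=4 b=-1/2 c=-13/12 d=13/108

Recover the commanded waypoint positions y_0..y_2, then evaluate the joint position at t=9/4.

y_0=-1 y_1=4 y_2=-4
S(9/4) = 977/256

y_0 = S_0(0) = a_0 = -1
y_1 = S_1(0) = a_1 = 4
y_2 = S_1(3) = -4
t_q=9/4 is in segment 0 (τ=9/4); S_0(τ)=977/256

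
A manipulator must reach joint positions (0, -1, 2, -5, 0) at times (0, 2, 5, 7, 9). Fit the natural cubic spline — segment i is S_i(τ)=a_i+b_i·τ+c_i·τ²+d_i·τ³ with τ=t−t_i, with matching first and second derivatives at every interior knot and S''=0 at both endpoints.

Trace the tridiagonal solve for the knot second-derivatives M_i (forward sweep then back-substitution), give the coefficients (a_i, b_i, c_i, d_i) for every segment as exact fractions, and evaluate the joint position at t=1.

  seg 0: a=0 b=-5/4 c=0 d=3/16
  seg 1: a=-1 b=1 c=9/8 d=-3/8
  seg 2: a=2 b=-19/8 c=-9/4 d=27/32
  seg 3: a=-5 b=-5/4 c=45/16 d=-15/32
S(1) = -17/16

Δ: Δ0=-1/2, Δ1=1, Δ2=-7/2, Δ3=5/2
row 1: diag=10, rhs=9; c'=3/10, d'=9/10
row 2: denom=10−3·3/10=91/10; d'=(-27−3·9/10)/(91/10)=-297/91
row 3: denom=8−2·20/91=688/91; d'=(36−2·-297/91)/(688/91)=45/8
back: M3=45/8
back: M2=-297/91−20/91·45/8=-9/2
back: M1=9/10−3/10·-9/2=9/4
M: M0=0, M1=9/4, M2=-9/2, M3=45/8, M4=0
seg 0: a=0, c=M0/2=0, d=(M1−M0)/(6·2)=3/16, b=Δ0−h0·(2M0+M1)/6=-5/4
seg 1: a=-1, c=M1/2=9/8, d=(M2−M1)/(6·3)=-3/8, b=Δ1−h1·(2M1+M2)/6=1
seg 2: a=2, c=M2/2=-9/4, d=(M3−M2)/(6·2)=27/32, b=Δ2−h2·(2M2+M3)/6=-19/8
seg 3: a=-5, c=M3/2=45/16, d=(M4−M3)/(6·2)=-15/32, b=Δ3−h3·(2M3+M4)/6=-5/4
t_q=1 → seg 0, τ=1; S=0+-5/4·τ+0·τ²+3/16·τ³=-17/16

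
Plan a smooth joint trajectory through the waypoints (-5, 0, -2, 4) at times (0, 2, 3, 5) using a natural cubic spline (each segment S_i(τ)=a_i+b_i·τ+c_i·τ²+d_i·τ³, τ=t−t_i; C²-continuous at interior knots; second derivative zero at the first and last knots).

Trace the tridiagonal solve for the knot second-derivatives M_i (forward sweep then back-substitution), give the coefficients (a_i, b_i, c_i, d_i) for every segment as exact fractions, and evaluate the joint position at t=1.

Δ: Δ0=5/2, Δ1=-2, Δ2=3
row 1: diag=6, rhs=-27; c'=1/6, d'=-9/2
row 2: denom=6−1·1/6=35/6; d'=(30−1·-9/2)/(35/6)=207/35
back: M2=207/35
back: M1=-9/2−1/6·207/35=-192/35
M: M0=0, M1=-192/35, M2=207/35, M3=0
seg 0: a=-5, c=M0/2=0, d=(M1−M0)/(6·2)=-16/35, b=Δ0−h0·(2M0+M1)/6=303/70
seg 1: a=0, c=M1/2=-96/35, d=(M2−M1)/(6·1)=19/10, b=Δ1−h1·(2M1+M2)/6=-81/70
seg 2: a=-2, c=M2/2=207/70, d=(M3−M2)/(6·2)=-69/140, b=Δ2−h2·(2M2+M3)/6=-33/35
t_q=1 → seg 0, τ=1; S=-5+303/70·τ+0·τ²+-16/35·τ³=-79/70

  seg 0: a=-5 b=303/70 c=0 d=-16/35
  seg 1: a=0 b=-81/70 c=-96/35 d=19/10
  seg 2: a=-2 b=-33/35 c=207/70 d=-69/140
S(1) = -79/70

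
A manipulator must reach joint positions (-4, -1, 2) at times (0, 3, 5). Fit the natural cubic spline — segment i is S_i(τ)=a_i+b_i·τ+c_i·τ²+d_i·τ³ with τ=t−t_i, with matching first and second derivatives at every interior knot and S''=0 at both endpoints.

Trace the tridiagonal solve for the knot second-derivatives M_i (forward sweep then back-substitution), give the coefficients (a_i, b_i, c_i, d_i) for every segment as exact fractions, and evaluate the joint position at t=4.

  seg 0: a=-4 b=17/20 c=0 d=1/60
  seg 1: a=-1 b=13/10 c=3/20 d=-1/40
S(4) = 17/40

Δ: Δ0=1, Δ1=3/2
row 1: diag=10, rhs=3; c'=1/5, d'=3/10
back: M1=3/10
M: M0=0, M1=3/10, M2=0
seg 0: a=-4, c=M0/2=0, d=(M1−M0)/(6·3)=1/60, b=Δ0−h0·(2M0+M1)/6=17/20
seg 1: a=-1, c=M1/2=3/20, d=(M2−M1)/(6·2)=-1/40, b=Δ1−h1·(2M1+M2)/6=13/10
t_q=4 → seg 1, τ=1; S=-1+13/10·τ+3/20·τ²+-1/40·τ³=17/40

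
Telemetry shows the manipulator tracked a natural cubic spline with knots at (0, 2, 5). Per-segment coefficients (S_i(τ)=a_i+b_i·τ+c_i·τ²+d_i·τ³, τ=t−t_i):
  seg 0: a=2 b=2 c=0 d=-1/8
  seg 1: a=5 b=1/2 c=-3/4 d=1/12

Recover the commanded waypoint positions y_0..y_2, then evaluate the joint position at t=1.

y_0 = S_0(0) = a_0 = 2
y_1 = S_1(0) = a_1 = 5
y_2 = S_1(3) = 2
t_q=1 is in segment 0 (τ=1); S_0(τ)=31/8

y_0=2 y_1=5 y_2=2
S(1) = 31/8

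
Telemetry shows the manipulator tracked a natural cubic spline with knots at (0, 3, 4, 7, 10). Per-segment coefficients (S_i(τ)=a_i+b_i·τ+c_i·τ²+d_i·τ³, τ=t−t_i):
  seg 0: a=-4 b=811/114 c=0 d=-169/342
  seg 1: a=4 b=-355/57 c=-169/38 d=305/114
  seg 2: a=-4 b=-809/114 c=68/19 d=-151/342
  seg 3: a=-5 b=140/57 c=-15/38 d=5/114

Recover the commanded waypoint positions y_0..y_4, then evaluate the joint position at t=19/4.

y_0 = S_0(0) = a_0 = -4
y_1 = S_1(0) = a_1 = 4
y_2 = S_2(0) = a_2 = -4
y_3 = S_3(0) = a_3 = -5
y_4 = S_3(3) = 0
t_q=19/4 is in segment 2 (τ=3/4); S_2(τ)=-18229/2432

y_0=-4 y_1=4 y_2=-4 y_3=-5 y_4=0
S(19/4) = -18229/2432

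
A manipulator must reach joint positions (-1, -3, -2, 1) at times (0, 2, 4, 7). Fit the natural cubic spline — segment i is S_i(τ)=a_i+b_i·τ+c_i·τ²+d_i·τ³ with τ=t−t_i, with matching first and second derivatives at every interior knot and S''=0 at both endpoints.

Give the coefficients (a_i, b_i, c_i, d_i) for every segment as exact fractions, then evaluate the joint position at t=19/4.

Δ: Δ0=-1, Δ1=1/2, Δ2=1
row 1: diag=8, rhs=9; c'=1/4, d'=9/8
row 2: denom=10−2·1/4=19/2; d'=(3−2·9/8)/(19/2)=3/38
back: M2=3/38
back: M1=9/8−1/4·3/38=21/19
M: M0=0, M1=21/19, M2=3/38, M3=0
seg 0: a=-1, c=M0/2=0, d=(M1−M0)/(6·2)=7/76, b=Δ0−h0·(2M0+M1)/6=-26/19
seg 1: a=-3, c=M1/2=21/38, d=(M2−M1)/(6·2)=-13/152, b=Δ1−h1·(2M1+M2)/6=-5/19
seg 2: a=-2, c=M2/2=3/76, d=(M3−M2)/(6·3)=-1/228, b=Δ2−h2·(2M2+M3)/6=35/38
t_q=19/4 → seg 2, τ=3/4; S=-2+35/38·τ+3/76·τ²+-1/228·τ³=-6269/4864

  seg 0: a=-1 b=-26/19 c=0 d=7/76
  seg 1: a=-3 b=-5/19 c=21/38 d=-13/152
  seg 2: a=-2 b=35/38 c=3/76 d=-1/228
S(19/4) = -6269/4864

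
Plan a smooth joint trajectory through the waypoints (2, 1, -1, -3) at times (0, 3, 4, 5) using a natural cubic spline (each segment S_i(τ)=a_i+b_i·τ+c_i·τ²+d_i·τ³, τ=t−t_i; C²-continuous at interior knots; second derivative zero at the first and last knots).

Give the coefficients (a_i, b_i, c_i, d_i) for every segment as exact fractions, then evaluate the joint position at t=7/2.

Δ: Δ0=-1/3, Δ1=-2, Δ2=-2
row 1: diag=8, rhs=-10; c'=1/8, d'=-5/4
row 2: denom=4−1·1/8=31/8; d'=(0−1·-5/4)/(31/8)=10/31
back: M2=10/31
back: M1=-5/4−1/8·10/31=-40/31
M: M0=0, M1=-40/31, M2=10/31, M3=0
seg 0: a=2, c=M0/2=0, d=(M1−M0)/(6·3)=-20/279, b=Δ0−h0·(2M0+M1)/6=29/93
seg 1: a=1, c=M1/2=-20/31, d=(M2−M1)/(6·1)=25/93, b=Δ1−h1·(2M1+M2)/6=-151/93
seg 2: a=-1, c=M2/2=5/31, d=(M3−M2)/(6·1)=-5/93, b=Δ2−h2·(2M2+M3)/6=-196/93
t_q=7/2 → seg 1, τ=1/2; S=1+-151/93·τ+-20/31·τ²+25/93·τ³=15/248

  seg 0: a=2 b=29/93 c=0 d=-20/279
  seg 1: a=1 b=-151/93 c=-20/31 d=25/93
  seg 2: a=-1 b=-196/93 c=5/31 d=-5/93
S(7/2) = 15/248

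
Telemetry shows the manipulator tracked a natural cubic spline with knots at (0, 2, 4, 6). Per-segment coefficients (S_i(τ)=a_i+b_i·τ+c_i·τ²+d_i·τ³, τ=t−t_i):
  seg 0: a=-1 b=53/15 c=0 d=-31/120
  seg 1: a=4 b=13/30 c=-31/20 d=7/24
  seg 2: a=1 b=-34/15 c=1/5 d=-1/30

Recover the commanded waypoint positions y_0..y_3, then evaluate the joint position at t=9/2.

y_0 = S_0(0) = a_0 = -1
y_1 = S_1(0) = a_1 = 4
y_2 = S_2(0) = a_2 = 1
y_3 = S_2(2) = -3
t_q=9/2 is in segment 2 (τ=1/2); S_2(τ)=-7/80

y_0=-1 y_1=4 y_2=1 y_3=-3
S(9/2) = -7/80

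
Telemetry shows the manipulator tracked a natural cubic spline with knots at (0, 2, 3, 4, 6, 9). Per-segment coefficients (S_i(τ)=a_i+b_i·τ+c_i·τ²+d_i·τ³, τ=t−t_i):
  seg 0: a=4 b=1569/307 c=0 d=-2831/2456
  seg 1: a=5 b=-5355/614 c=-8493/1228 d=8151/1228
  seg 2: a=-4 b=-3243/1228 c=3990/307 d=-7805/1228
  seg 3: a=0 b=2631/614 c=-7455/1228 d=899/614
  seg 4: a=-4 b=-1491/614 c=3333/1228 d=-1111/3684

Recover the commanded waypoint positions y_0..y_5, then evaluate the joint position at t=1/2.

y_0 = S_0(0) = a_0 = 4
y_1 = S_1(0) = a_1 = 5
y_2 = S_2(0) = a_2 = -4
y_3 = S_3(0) = a_3 = 0
y_4 = S_4(0) = a_4 = -4
y_5 = S_4(3) = 5
t_q=1/2 is in segment 0 (τ=1/2); S_0(τ)=125969/19648

y_0=4 y_1=5 y_2=-4 y_3=0 y_4=-4 y_5=5
S(1/2) = 125969/19648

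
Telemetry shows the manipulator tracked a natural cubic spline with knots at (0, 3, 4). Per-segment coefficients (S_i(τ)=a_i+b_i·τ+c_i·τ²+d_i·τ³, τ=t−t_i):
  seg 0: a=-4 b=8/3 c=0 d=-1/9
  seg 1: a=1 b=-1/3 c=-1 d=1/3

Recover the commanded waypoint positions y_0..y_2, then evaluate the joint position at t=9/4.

y_0 = S_0(0) = a_0 = -4
y_1 = S_1(0) = a_1 = 1
y_2 = S_1(1) = 0
t_q=9/4 is in segment 0 (τ=9/4); S_0(τ)=47/64

y_0=-4 y_1=1 y_2=0
S(9/4) = 47/64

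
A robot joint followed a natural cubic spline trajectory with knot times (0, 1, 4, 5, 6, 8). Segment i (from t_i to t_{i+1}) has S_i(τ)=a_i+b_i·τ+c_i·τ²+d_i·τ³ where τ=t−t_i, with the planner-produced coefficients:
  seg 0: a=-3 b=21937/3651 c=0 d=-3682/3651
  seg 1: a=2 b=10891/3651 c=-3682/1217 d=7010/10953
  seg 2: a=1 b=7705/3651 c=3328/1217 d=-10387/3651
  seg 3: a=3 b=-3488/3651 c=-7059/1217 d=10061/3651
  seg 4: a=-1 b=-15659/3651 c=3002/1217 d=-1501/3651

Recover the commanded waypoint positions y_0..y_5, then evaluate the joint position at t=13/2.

y_0=-3 y_1=2 y_2=1 y_3=3 y_4=-1 y_5=-3
S(13/2) = -25111/9736

y_0 = S_0(0) = a_0 = -3
y_1 = S_1(0) = a_1 = 2
y_2 = S_2(0) = a_2 = 1
y_3 = S_3(0) = a_3 = 3
y_4 = S_4(0) = a_4 = -1
y_5 = S_4(2) = -3
t_q=13/2 is in segment 4 (τ=1/2); S_4(τ)=-25111/9736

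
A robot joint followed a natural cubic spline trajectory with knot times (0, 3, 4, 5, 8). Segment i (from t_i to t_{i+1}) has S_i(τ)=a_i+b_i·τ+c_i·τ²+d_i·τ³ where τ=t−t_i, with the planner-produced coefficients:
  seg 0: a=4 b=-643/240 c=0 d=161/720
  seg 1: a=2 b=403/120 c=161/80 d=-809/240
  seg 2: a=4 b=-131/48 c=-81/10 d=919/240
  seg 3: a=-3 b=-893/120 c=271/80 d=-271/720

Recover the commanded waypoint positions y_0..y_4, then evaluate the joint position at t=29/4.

y_0=4 y_1=2 y_2=4 y_3=-3 y_4=-5
S(29/4) = -7047/1024

y_0 = S_0(0) = a_0 = 4
y_1 = S_1(0) = a_1 = 2
y_2 = S_2(0) = a_2 = 4
y_3 = S_3(0) = a_3 = -3
y_4 = S_3(3) = -5
t_q=29/4 is in segment 3 (τ=9/4); S_3(τ)=-7047/1024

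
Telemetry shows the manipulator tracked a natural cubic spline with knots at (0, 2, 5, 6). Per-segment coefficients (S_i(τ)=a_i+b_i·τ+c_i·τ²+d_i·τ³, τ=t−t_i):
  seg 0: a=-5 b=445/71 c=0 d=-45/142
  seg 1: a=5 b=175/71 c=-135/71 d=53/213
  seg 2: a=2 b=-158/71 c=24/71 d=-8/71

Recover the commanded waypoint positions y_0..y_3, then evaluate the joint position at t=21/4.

y_0 = S_0(0) = a_0 = -5
y_1 = S_1(0) = a_1 = 5
y_2 = S_2(0) = a_2 = 2
y_3 = S_2(1) = 0
t_q=21/4 is in segment 2 (τ=1/4); S_2(τ)=831/568

y_0=-5 y_1=5 y_2=2 y_3=0
S(21/4) = 831/568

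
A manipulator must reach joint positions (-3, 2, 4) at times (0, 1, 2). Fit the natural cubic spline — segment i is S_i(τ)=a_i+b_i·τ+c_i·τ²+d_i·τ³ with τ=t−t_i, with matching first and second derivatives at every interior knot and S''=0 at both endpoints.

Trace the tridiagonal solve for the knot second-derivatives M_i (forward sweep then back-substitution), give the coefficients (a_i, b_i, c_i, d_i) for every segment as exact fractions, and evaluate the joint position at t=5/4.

  seg 0: a=-3 b=23/4 c=0 d=-3/4
  seg 1: a=2 b=7/2 c=-9/4 d=3/4
S(5/4) = 703/256

Δ: Δ0=5, Δ1=2
row 1: diag=4, rhs=-18; c'=1/4, d'=-9/2
back: M1=-9/2
M: M0=0, M1=-9/2, M2=0
seg 0: a=-3, c=M0/2=0, d=(M1−M0)/(6·1)=-3/4, b=Δ0−h0·(2M0+M1)/6=23/4
seg 1: a=2, c=M1/2=-9/4, d=(M2−M1)/(6·1)=3/4, b=Δ1−h1·(2M1+M2)/6=7/2
t_q=5/4 → seg 1, τ=1/4; S=2+7/2·τ+-9/4·τ²+3/4·τ³=703/256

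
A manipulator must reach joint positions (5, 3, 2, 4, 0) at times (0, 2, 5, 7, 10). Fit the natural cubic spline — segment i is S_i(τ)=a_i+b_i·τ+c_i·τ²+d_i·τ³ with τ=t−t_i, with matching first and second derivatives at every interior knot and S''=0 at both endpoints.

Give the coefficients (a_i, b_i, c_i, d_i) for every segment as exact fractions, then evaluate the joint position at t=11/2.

Δ: Δ0=-1, Δ1=-1/3, Δ2=1, Δ3=-4/3
row 1: diag=10, rhs=4; c'=3/10, d'=2/5
row 2: denom=10−3·3/10=91/10; d'=(8−3·2/5)/(91/10)=68/91
row 3: denom=10−2·20/91=870/91; d'=(-14−2·68/91)/(870/91)=-47/29
back: M3=-47/29
back: M2=68/91−20/91·-47/29=32/29
back: M1=2/5−3/10·32/29=2/29
M: M0=0, M1=2/29, M2=32/29, M3=-47/29, M4=0
seg 0: a=5, c=M0/2=0, d=(M1−M0)/(6·2)=1/174, b=Δ0−h0·(2M0+M1)/6=-89/87
seg 1: a=3, c=M1/2=1/29, d=(M2−M1)/(6·3)=5/87, b=Δ1−h1·(2M1+M2)/6=-83/87
seg 2: a=2, c=M2/2=16/29, d=(M3−M2)/(6·2)=-79/348, b=Δ2−h2·(2M2+M3)/6=70/87
seg 3: a=4, c=M3/2=-47/58, d=(M4−M3)/(6·3)=47/522, b=Δ3−h3·(2M3+M4)/6=25/87
t_q=11/2 → seg 2, τ=1/2; S=2+70/87·τ+16/29·τ²+-79/348·τ³=2331/928

  seg 0: a=5 b=-89/87 c=0 d=1/174
  seg 1: a=3 b=-83/87 c=1/29 d=5/87
  seg 2: a=2 b=70/87 c=16/29 d=-79/348
  seg 3: a=4 b=25/87 c=-47/58 d=47/522
S(11/2) = 2331/928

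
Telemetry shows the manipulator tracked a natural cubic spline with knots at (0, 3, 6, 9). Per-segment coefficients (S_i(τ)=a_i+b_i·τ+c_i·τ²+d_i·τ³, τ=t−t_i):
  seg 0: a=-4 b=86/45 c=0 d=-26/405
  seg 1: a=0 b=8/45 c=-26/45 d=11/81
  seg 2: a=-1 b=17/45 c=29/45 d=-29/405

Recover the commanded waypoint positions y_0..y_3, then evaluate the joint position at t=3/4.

y_0=-4 y_1=0 y_2=-1 y_3=4
S(3/4) = -83/32

y_0 = S_0(0) = a_0 = -4
y_1 = S_1(0) = a_1 = 0
y_2 = S_2(0) = a_2 = -1
y_3 = S_2(3) = 4
t_q=3/4 is in segment 0 (τ=3/4); S_0(τ)=-83/32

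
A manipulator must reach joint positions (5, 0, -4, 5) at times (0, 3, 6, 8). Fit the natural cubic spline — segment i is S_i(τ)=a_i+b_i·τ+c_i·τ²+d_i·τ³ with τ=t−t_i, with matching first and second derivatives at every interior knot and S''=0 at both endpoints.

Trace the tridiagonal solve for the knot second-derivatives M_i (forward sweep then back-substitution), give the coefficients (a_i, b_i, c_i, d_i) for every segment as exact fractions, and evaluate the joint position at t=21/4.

Δ: Δ0=-5/3, Δ1=-4/3, Δ2=9/2
row 1: diag=12, rhs=2; c'=1/4, d'=1/6
row 2: denom=10−3·1/4=37/4; d'=(35−3·1/6)/(37/4)=138/37
back: M2=138/37
back: M1=1/6−1/4·138/37=-85/111
M: M0=0, M1=-85/111, M2=138/37, M3=0
seg 0: a=5, c=M0/2=0, d=(M1−M0)/(6·3)=-85/1998, b=Δ0−h0·(2M0+M1)/6=-95/74
seg 1: a=0, c=M1/2=-85/222, d=(M2−M1)/(6·3)=499/1998, b=Δ1−h1·(2M1+M2)/6=-90/37
seg 2: a=-4, c=M2/2=69/37, d=(M3−M2)/(6·2)=-23/74, b=Δ2−h2·(2M2+M3)/6=149/74
t_q=21/4 → seg 1, τ=9/4; S=0+-90/37·τ+-85/222·τ²+499/1998·τ³=-21627/4736

  seg 0: a=5 b=-95/74 c=0 d=-85/1998
  seg 1: a=0 b=-90/37 c=-85/222 d=499/1998
  seg 2: a=-4 b=149/74 c=69/37 d=-23/74
S(21/4) = -21627/4736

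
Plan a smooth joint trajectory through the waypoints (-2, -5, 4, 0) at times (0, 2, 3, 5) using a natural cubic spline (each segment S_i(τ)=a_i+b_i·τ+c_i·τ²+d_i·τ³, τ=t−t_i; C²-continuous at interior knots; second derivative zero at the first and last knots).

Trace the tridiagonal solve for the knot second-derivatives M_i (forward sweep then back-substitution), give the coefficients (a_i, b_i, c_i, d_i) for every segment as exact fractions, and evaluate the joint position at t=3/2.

Δ: Δ0=-3/2, Δ1=9, Δ2=-2
row 1: diag=6, rhs=63; c'=1/6, d'=21/2
row 2: denom=6−1·1/6=35/6; d'=(-66−1·21/2)/(35/6)=-459/35
back: M2=-459/35
back: M1=21/2−1/6·-459/35=444/35
M: M0=0, M1=444/35, M2=-459/35, M3=0
seg 0: a=-2, c=M0/2=0, d=(M1−M0)/(6·2)=37/35, b=Δ0−h0·(2M0+M1)/6=-401/70
seg 1: a=-5, c=M1/2=222/35, d=(M2−M1)/(6·1)=-43/10, b=Δ1−h1·(2M1+M2)/6=487/70
seg 2: a=4, c=M2/2=-459/70, d=(M3−M2)/(6·2)=153/140, b=Δ2−h2·(2M2+M3)/6=236/35
t_q=3/2 → seg 0, τ=3/2; S=-2+-401/70·τ+0·τ²+37/35·τ³=-281/40

  seg 0: a=-2 b=-401/70 c=0 d=37/35
  seg 1: a=-5 b=487/70 c=222/35 d=-43/10
  seg 2: a=4 b=236/35 c=-459/70 d=153/140
S(3/2) = -281/40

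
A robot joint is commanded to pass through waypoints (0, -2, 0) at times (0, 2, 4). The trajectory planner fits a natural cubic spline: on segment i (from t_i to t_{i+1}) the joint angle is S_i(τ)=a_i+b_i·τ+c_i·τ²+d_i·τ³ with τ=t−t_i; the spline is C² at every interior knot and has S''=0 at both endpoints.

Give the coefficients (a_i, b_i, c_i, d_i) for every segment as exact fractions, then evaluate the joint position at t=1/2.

Δ: Δ0=-1, Δ1=1
row 1: diag=8, rhs=12; c'=1/4, d'=3/2
back: M1=3/2
M: M0=0, M1=3/2, M2=0
seg 0: a=0, c=M0/2=0, d=(M1−M0)/(6·2)=1/8, b=Δ0−h0·(2M0+M1)/6=-3/2
seg 1: a=-2, c=M1/2=3/4, d=(M2−M1)/(6·2)=-1/8, b=Δ1−h1·(2M1+M2)/6=0
t_q=1/2 → seg 0, τ=1/2; S=0+-3/2·τ+0·τ²+1/8·τ³=-47/64

  seg 0: a=0 b=-3/2 c=0 d=1/8
  seg 1: a=-2 b=0 c=3/4 d=-1/8
S(1/2) = -47/64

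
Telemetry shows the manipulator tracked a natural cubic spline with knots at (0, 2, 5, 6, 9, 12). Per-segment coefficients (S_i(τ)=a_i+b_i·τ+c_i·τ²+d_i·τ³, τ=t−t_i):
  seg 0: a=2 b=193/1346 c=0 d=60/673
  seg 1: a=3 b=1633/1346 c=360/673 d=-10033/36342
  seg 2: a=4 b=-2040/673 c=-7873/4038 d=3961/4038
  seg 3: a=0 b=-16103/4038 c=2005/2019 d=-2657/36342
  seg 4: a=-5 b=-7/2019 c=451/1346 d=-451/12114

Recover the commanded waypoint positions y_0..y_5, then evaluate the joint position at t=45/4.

y_0 = S_0(0) = a_0 = 2
y_1 = S_1(0) = a_1 = 3
y_2 = S_2(0) = a_2 = 4
y_3 = S_3(0) = a_3 = 0
y_4 = S_4(0) = a_4 = -5
y_5 = S_4(3) = -3
t_q=45/4 is in segment 4 (τ=9/4); S_4(τ)=-321799/86144

y_0=2 y_1=3 y_2=4 y_3=0 y_4=-5 y_5=-3
S(45/4) = -321799/86144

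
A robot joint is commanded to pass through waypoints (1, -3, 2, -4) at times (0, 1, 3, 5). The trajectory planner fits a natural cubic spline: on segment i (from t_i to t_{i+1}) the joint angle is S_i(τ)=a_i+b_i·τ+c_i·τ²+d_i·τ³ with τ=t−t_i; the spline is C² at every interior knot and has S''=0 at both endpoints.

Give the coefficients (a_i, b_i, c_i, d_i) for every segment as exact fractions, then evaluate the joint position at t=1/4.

  seg 0: a=1 b=-239/44 c=0 d=63/44
  seg 1: a=-3 b=-25/22 c=189/44 d=-109/88
  seg 2: a=2 b=13/11 c=-69/22 d=23/44
S(1/4) = -945/2816

Δ: Δ0=-4, Δ1=5/2, Δ2=-3
row 1: diag=6, rhs=39; c'=1/3, d'=13/2
row 2: denom=8−2·1/3=22/3; d'=(-33−2·13/2)/(22/3)=-69/11
back: M2=-69/11
back: M1=13/2−1/3·-69/11=189/22
M: M0=0, M1=189/22, M2=-69/11, M3=0
seg 0: a=1, c=M0/2=0, d=(M1−M0)/(6·1)=63/44, b=Δ0−h0·(2M0+M1)/6=-239/44
seg 1: a=-3, c=M1/2=189/44, d=(M2−M1)/(6·2)=-109/88, b=Δ1−h1·(2M1+M2)/6=-25/22
seg 2: a=2, c=M2/2=-69/22, d=(M3−M2)/(6·2)=23/44, b=Δ2−h2·(2M2+M3)/6=13/11
t_q=1/4 → seg 0, τ=1/4; S=1+-239/44·τ+0·τ²+63/44·τ³=-945/2816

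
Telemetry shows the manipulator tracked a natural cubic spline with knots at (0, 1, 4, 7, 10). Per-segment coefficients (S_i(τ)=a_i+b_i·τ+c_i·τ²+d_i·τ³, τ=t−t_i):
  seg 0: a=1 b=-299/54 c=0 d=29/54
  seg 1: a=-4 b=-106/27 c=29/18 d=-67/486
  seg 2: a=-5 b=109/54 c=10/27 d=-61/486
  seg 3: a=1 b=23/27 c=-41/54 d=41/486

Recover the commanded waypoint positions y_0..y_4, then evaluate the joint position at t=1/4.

y_0 = S_0(0) = a_0 = 1
y_1 = S_1(0) = a_1 = -4
y_2 = S_2(0) = a_2 = -5
y_3 = S_3(0) = a_3 = 1
y_4 = S_3(3) = -1
t_q=1/4 is in segment 0 (τ=1/4); S_0(τ)=-433/1152

y_0=1 y_1=-4 y_2=-5 y_3=1 y_4=-1
S(1/4) = -433/1152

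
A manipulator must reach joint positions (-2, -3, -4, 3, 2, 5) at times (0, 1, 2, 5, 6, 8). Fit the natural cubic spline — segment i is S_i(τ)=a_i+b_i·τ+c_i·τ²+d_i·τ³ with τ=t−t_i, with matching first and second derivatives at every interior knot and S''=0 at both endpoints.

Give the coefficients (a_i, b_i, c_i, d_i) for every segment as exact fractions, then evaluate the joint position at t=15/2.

  seg 0: a=-2 b=-6101/7446 c=0 d=-1345/7446
  seg 1: a=-3 b=-5068/3723 c=-1345/2482 d=6725/7446
  seg 2: a=-4 b=1969/7446 c=2690/1241 d=-11005/22338
  seg 3: a=3 b=-118/3723 c=-5625/2482 d=9665/7446
  seg 4: a=2 b=-4991/7446 c=2020/1241 d=-1010/3723
S(15/2) = 4643/1241

Δ: Δ0=-1, Δ1=-1, Δ2=7/3, Δ3=-1, Δ4=3/2
row 1: diag=4, rhs=0; c'=1/4, d'=0
row 2: denom=8−1·1/4=31/4; d'=(20−1·0)/(31/4)=80/31
row 3: denom=8−3·12/31=212/31; d'=(-20−3·80/31)/(212/31)=-215/53
row 4: denom=6−1·31/212=1241/212; d'=(15−1·-215/53)/(1241/212)=4040/1241
back: M4=4040/1241
back: M3=-215/53−31/212·4040/1241=-5625/1241
back: M2=80/31−12/31·-5625/1241=5380/1241
back: M1=0−1/4·5380/1241=-1345/1241
M: M0=0, M1=-1345/1241, M2=5380/1241, M3=-5625/1241, M4=4040/1241, M5=0
seg 0: a=-2, c=M0/2=0, d=(M1−M0)/(6·1)=-1345/7446, b=Δ0−h0·(2M0+M1)/6=-6101/7446
seg 1: a=-3, c=M1/2=-1345/2482, d=(M2−M1)/(6·1)=6725/7446, b=Δ1−h1·(2M1+M2)/6=-5068/3723
seg 2: a=-4, c=M2/2=2690/1241, d=(M3−M2)/(6·3)=-11005/22338, b=Δ2−h2·(2M2+M3)/6=1969/7446
seg 3: a=3, c=M3/2=-5625/2482, d=(M4−M3)/(6·1)=9665/7446, b=Δ3−h3·(2M3+M4)/6=-118/3723
seg 4: a=2, c=M4/2=2020/1241, d=(M5−M4)/(6·2)=-1010/3723, b=Δ4−h4·(2M4+M5)/6=-4991/7446
t_q=15/2 → seg 4, τ=3/2; S=2+-4991/7446·τ+2020/1241·τ²+-1010/3723·τ³=4643/1241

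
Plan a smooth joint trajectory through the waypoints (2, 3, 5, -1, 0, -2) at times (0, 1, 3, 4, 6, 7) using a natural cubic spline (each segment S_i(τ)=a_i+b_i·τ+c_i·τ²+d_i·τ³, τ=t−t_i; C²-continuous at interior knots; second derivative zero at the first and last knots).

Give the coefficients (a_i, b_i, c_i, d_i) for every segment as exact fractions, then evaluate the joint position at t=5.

  seg 0: a=2 b=113/247 c=0 d=134/247
  seg 1: a=3 b=515/247 c=402/247 d=-268/247
  seg 2: a=5 b=-1093/247 c=-1206/247 d=43/13
  seg 3: a=-1 b=-1054/247 c=1245/247 d=-2625/1976
  seg 4: a=0 b=-23/494 c=-2895/988 d=965/988
S(5) = -3073/1976

Δ: Δ0=1, Δ1=1, Δ2=-6, Δ3=1/2, Δ4=-2
row 1: diag=6, rhs=0; c'=1/3, d'=0
row 2: denom=6−2·1/3=16/3; d'=(-42−2·0)/(16/3)=-63/8
row 3: denom=6−1·3/16=93/16; d'=(39−1·-63/8)/(93/16)=250/31
row 4: denom=6−2·32/93=494/93; d'=(-15−2·250/31)/(494/93)=-2895/494
back: M4=-2895/494
back: M3=250/31−32/93·-2895/494=2490/247
back: M2=-63/8−3/16·2490/247=-2412/247
back: M1=0−1/3·-2412/247=804/247
M: M0=0, M1=804/247, M2=-2412/247, M3=2490/247, M4=-2895/494, M5=0
seg 0: a=2, c=M0/2=0, d=(M1−M0)/(6·1)=134/247, b=Δ0−h0·(2M0+M1)/6=113/247
seg 1: a=3, c=M1/2=402/247, d=(M2−M1)/(6·2)=-268/247, b=Δ1−h1·(2M1+M2)/6=515/247
seg 2: a=5, c=M2/2=-1206/247, d=(M3−M2)/(6·1)=43/13, b=Δ2−h2·(2M2+M3)/6=-1093/247
seg 3: a=-1, c=M3/2=1245/247, d=(M4−M3)/(6·2)=-2625/1976, b=Δ3−h3·(2M3+M4)/6=-1054/247
seg 4: a=0, c=M4/2=-2895/988, d=(M5−M4)/(6·1)=965/988, b=Δ4−h4·(2M4+M5)/6=-23/494
t_q=5 → seg 3, τ=1; S=-1+-1054/247·τ+1245/247·τ²+-2625/1976·τ³=-3073/1976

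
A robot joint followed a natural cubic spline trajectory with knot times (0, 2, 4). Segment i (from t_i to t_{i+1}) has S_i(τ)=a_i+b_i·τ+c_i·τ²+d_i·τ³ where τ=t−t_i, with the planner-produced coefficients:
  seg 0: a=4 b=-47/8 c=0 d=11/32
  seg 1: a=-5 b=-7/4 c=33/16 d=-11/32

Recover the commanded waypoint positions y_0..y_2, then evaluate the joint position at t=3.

y_0 = S_0(0) = a_0 = 4
y_1 = S_1(0) = a_1 = -5
y_2 = S_1(2) = -3
t_q=3 is in segment 1 (τ=1); S_1(τ)=-161/32

y_0=4 y_1=-5 y_2=-3
S(3) = -161/32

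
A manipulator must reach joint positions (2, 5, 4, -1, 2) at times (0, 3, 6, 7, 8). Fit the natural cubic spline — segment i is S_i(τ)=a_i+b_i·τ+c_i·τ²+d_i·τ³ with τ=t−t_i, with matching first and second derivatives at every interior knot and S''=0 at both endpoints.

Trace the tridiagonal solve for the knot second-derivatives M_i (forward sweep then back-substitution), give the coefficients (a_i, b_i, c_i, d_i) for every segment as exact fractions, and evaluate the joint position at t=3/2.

  seg 0: a=2 b=55/84 c=0 d=29/756
  seg 1: a=5 b=71/42 c=29/84 d=-257/756
  seg 2: a=4 b=-65/12 c=-19/7 d=263/84
  seg 3: a=-1 b=-61/42 c=187/28 d=-187/84
S(3/2) = 697/224

Δ: Δ0=1, Δ1=-1/3, Δ2=-5, Δ3=3
row 1: diag=12, rhs=-8; c'=1/4, d'=-2/3
row 2: denom=8−3·1/4=29/4; d'=(-28−3·-2/3)/(29/4)=-104/29
row 3: denom=4−1·4/29=112/29; d'=(48−1·-104/29)/(112/29)=187/14
back: M3=187/14
back: M2=-104/29−4/29·187/14=-38/7
back: M1=-2/3−1/4·-38/7=29/42
M: M0=0, M1=29/42, M2=-38/7, M3=187/14, M4=0
seg 0: a=2, c=M0/2=0, d=(M1−M0)/(6·3)=29/756, b=Δ0−h0·(2M0+M1)/6=55/84
seg 1: a=5, c=M1/2=29/84, d=(M2−M1)/(6·3)=-257/756, b=Δ1−h1·(2M1+M2)/6=71/42
seg 2: a=4, c=M2/2=-19/7, d=(M3−M2)/(6·1)=263/84, b=Δ2−h2·(2M2+M3)/6=-65/12
seg 3: a=-1, c=M3/2=187/28, d=(M4−M3)/(6·1)=-187/84, b=Δ3−h3·(2M3+M4)/6=-61/42
t_q=3/2 → seg 0, τ=3/2; S=2+55/84·τ+0·τ²+29/756·τ³=697/224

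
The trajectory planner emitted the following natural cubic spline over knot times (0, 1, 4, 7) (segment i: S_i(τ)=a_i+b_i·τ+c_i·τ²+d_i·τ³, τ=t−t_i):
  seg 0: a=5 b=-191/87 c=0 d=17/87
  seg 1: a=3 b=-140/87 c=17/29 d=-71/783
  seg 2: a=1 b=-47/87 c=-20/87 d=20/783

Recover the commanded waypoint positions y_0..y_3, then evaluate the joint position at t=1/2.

y_0 = S_0(0) = a_0 = 5
y_1 = S_1(0) = a_1 = 3
y_2 = S_2(0) = a_2 = 1
y_3 = S_2(3) = -2
t_q=1/2 is in segment 0 (τ=1/2); S_0(τ)=911/232

y_0=5 y_1=3 y_2=1 y_3=-2
S(1/2) = 911/232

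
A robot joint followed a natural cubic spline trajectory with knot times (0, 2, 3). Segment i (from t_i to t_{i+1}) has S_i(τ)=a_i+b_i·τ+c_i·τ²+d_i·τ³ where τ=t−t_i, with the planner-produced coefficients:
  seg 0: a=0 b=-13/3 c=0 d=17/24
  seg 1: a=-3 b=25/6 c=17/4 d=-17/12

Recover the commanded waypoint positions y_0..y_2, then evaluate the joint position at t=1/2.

y_0 = S_0(0) = a_0 = 0
y_1 = S_1(0) = a_1 = -3
y_2 = S_1(1) = 4
t_q=1/2 is in segment 0 (τ=1/2); S_0(τ)=-133/64

y_0=0 y_1=-3 y_2=4
S(1/2) = -133/64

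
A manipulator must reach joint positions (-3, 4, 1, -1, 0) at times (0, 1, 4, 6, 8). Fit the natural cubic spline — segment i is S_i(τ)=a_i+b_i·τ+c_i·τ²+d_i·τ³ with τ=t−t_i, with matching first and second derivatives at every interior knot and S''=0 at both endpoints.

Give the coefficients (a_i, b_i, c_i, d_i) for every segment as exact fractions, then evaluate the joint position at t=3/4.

Δ: Δ0=7, Δ1=-1, Δ2=-1, Δ3=1/2
row 1: diag=8, rhs=-48; c'=3/8, d'=-6
row 2: denom=10−3·3/8=71/8; d'=(0−3·-6)/(71/8)=144/71
row 3: denom=8−2·16/71=536/71; d'=(9−2·144/71)/(536/71)=351/536
back: M3=351/536
back: M2=144/71−16/71·351/536=126/67
back: M1=-6−3/8·126/67=-1797/268
M: M0=0, M1=-1797/268, M2=126/67, M3=351/536, M4=0
seg 0: a=-3, c=M0/2=0, d=(M1−M0)/(6·1)=-599/536, b=Δ0−h0·(2M0+M1)/6=4351/536
seg 1: a=4, c=M1/2=-1797/536, d=(M2−M1)/(6·3)=767/1608, b=Δ1−h1·(2M1+M2)/6=1277/268
seg 2: a=1, c=M2/2=63/67, d=(M3−M2)/(6·2)=-219/2144, b=Δ2−h2·(2M2+M3)/6=-1325/536
seg 3: a=-1, c=M3/2=351/1072, d=(M4−M3)/(6·2)=-117/2144, b=Δ3−h3·(2M3+M4)/6=17/268
t_q=3/4 → seg 0, τ=3/4; S=-3+4351/536·τ+0·τ²+-599/536·τ³=89763/34304

  seg 0: a=-3 b=4351/536 c=0 d=-599/536
  seg 1: a=4 b=1277/268 c=-1797/536 d=767/1608
  seg 2: a=1 b=-1325/536 c=63/67 d=-219/2144
  seg 3: a=-1 b=17/268 c=351/1072 d=-117/2144
S(3/4) = 89763/34304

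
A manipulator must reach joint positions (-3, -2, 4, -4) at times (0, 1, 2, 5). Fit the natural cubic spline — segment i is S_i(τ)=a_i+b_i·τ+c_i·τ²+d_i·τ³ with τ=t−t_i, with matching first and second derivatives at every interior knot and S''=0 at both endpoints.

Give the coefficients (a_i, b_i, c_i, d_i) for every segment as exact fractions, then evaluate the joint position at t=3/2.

  seg 0: a=-3 b=-53/93 c=0 d=146/93
  seg 1: a=-2 b=385/93 c=146/31 d=-265/93
  seg 2: a=4 b=466/93 c=-119/31 d=119/279
S(3/2) = 221/248

Δ: Δ0=1, Δ1=6, Δ2=-8/3
row 1: diag=4, rhs=30; c'=1/4, d'=15/2
row 2: denom=8−1·1/4=31/4; d'=(-52−1·15/2)/(31/4)=-238/31
back: M2=-238/31
back: M1=15/2−1/4·-238/31=292/31
M: M0=0, M1=292/31, M2=-238/31, M3=0
seg 0: a=-3, c=M0/2=0, d=(M1−M0)/(6·1)=146/93, b=Δ0−h0·(2M0+M1)/6=-53/93
seg 1: a=-2, c=M1/2=146/31, d=(M2−M1)/(6·1)=-265/93, b=Δ1−h1·(2M1+M2)/6=385/93
seg 2: a=4, c=M2/2=-119/31, d=(M3−M2)/(6·3)=119/279, b=Δ2−h2·(2M2+M3)/6=466/93
t_q=3/2 → seg 1, τ=1/2; S=-2+385/93·τ+146/31·τ²+-265/93·τ³=221/248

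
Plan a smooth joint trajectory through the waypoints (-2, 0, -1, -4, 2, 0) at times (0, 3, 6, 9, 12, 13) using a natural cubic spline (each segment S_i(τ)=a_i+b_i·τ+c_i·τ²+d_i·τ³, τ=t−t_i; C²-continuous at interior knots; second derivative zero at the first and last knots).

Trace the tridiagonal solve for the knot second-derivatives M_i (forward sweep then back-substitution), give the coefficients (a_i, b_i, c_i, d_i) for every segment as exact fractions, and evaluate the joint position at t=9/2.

Δ: Δ0=2/3, Δ1=-1/3, Δ2=-1, Δ3=2, Δ4=-2
row 1: diag=12, rhs=-6; c'=1/4, d'=-1/2
row 2: denom=12−3·1/4=45/4; d'=(-4−3·-1/2)/(45/4)=-2/9
row 3: denom=12−3·4/15=56/5; d'=(18−3·-2/9)/(56/5)=5/3
row 4: denom=8−3·15/56=403/56; d'=(-24−3·5/3)/(403/56)=-1624/403
back: M4=-1624/403
back: M3=5/3−15/56·-1624/403=3320/1209
back: M2=-2/9−4/15·3320/1209=-1154/1209
back: M1=-1/2−1/4·-1154/1209=-316/1209
M: M0=0, M1=-316/1209, M2=-1154/1209, M3=3320/1209, M4=-1624/403, M5=0
seg 0: a=-2, c=M0/2=0, d=(M1−M0)/(6·3)=-158/10881, b=Δ0−h0·(2M0+M1)/6=964/1209
seg 1: a=0, c=M1/2=-158/1209, d=(M2−M1)/(6·3)=-419/10881, b=Δ1−h1·(2M1+M2)/6=490/1209
seg 2: a=-1, c=M2/2=-577/1209, d=(M3−M2)/(6·3)=2237/10881, b=Δ2−h2·(2M2+M3)/6=-1715/1209
seg 3: a=-4, c=M3/2=1660/1209, d=(M4−M3)/(6·3)=-4096/10881, b=Δ3−h3·(2M3+M4)/6=118/93
seg 4: a=2, c=M4/2=-812/403, d=(M5−M4)/(6·1)=812/1209, b=Δ4−h4·(2M4+M5)/6=-794/1209
t_q=9/2 → seg 1, τ=3/2; S=0+490/1209·τ+-158/1209·τ²+-419/10881·τ³=593/3224

  seg 0: a=-2 b=964/1209 c=0 d=-158/10881
  seg 1: a=0 b=490/1209 c=-158/1209 d=-419/10881
  seg 2: a=-1 b=-1715/1209 c=-577/1209 d=2237/10881
  seg 3: a=-4 b=118/93 c=1660/1209 d=-4096/10881
  seg 4: a=2 b=-794/1209 c=-812/403 d=812/1209
S(9/2) = 593/3224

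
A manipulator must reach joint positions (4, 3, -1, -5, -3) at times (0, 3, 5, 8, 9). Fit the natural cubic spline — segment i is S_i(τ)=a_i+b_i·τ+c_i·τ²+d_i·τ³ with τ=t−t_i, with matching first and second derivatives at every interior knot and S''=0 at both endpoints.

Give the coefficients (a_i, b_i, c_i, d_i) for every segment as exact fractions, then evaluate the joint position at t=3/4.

Δ: Δ0=-1/3, Δ1=-2, Δ2=-4/3, Δ3=2
row 1: diag=10, rhs=-10; c'=1/5, d'=-1
row 2: denom=10−2·1/5=48/5; d'=(4−2·-1)/(48/5)=5/8
row 3: denom=8−3·5/16=113/16; d'=(20−3·5/8)/(113/16)=290/113
back: M3=290/113
back: M2=5/8−5/16·290/113=-20/113
back: M1=-1−1/5·-20/113=-109/113
M: M0=0, M1=-109/113, M2=-20/113, M3=290/113, M4=0
seg 0: a=4, c=M0/2=0, d=(M1−M0)/(6·3)=-109/2034, b=Δ0−h0·(2M0+M1)/6=101/678
seg 1: a=3, c=M1/2=-109/226, d=(M2−M1)/(6·2)=89/1356, b=Δ1−h1·(2M1+M2)/6=-440/339
seg 2: a=-1, c=M2/2=-10/113, d=(M3−M2)/(6·3)=155/1017, b=Δ2−h2·(2M2+M3)/6=-827/339
seg 3: a=-5, c=M3/2=145/113, d=(M4−M3)/(6·1)=-145/339, b=Δ3−h3·(2M3+M4)/6=388/339
t_q=3/4 → seg 0, τ=3/4; S=4+101/678·τ+0·τ²+-109/2034·τ³=59145/14464

  seg 0: a=4 b=101/678 c=0 d=-109/2034
  seg 1: a=3 b=-440/339 c=-109/226 d=89/1356
  seg 2: a=-1 b=-827/339 c=-10/113 d=155/1017
  seg 3: a=-5 b=388/339 c=145/113 d=-145/339
S(3/4) = 59145/14464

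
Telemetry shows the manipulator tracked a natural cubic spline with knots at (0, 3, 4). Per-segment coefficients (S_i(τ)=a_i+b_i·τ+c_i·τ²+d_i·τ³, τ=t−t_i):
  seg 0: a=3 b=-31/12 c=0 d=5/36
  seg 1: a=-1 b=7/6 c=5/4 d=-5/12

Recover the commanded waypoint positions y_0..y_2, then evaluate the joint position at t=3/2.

y_0 = S_0(0) = a_0 = 3
y_1 = S_1(0) = a_1 = -1
y_2 = S_1(1) = 1
t_q=3/2 is in segment 0 (τ=3/2); S_0(τ)=-13/32

y_0=3 y_1=-1 y_2=1
S(3/2) = -13/32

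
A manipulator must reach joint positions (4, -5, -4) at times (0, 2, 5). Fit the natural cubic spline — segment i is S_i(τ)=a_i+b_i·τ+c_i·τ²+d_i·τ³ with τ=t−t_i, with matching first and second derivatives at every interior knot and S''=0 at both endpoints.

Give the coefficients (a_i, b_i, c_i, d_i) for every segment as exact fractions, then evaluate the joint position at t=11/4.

  seg 0: a=4 b=-82/15 c=0 d=29/120
  seg 1: a=-5 b=-77/30 c=29/20 d=-29/180
S(11/4) = -7907/1280

Δ: Δ0=-9/2, Δ1=1/3
row 1: diag=10, rhs=29; c'=3/10, d'=29/10
back: M1=29/10
M: M0=0, M1=29/10, M2=0
seg 0: a=4, c=M0/2=0, d=(M1−M0)/(6·2)=29/120, b=Δ0−h0·(2M0+M1)/6=-82/15
seg 1: a=-5, c=M1/2=29/20, d=(M2−M1)/(6·3)=-29/180, b=Δ1−h1·(2M1+M2)/6=-77/30
t_q=11/4 → seg 1, τ=3/4; S=-5+-77/30·τ+29/20·τ²+-29/180·τ³=-7907/1280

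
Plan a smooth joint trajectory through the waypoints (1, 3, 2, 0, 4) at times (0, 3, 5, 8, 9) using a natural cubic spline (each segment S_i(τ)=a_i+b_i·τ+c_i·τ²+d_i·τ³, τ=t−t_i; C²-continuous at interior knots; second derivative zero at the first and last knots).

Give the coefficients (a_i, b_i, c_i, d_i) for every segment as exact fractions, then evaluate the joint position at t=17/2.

  seg 0: a=1 b=1217/1356 c=0 d=-313/12204
  seg 1: a=3 b=139/678 c=-313/1356 d=-55/904
  seg 2: a=2 b=-491/339 c=-202/339 d=871/3051
  seg 3: a=0 b=910/339 c=223/113 d=-223/339
S(17/2) = 1585/904

Δ: Δ0=2/3, Δ1=-1/2, Δ2=-2/3, Δ3=4
row 1: diag=10, rhs=-7; c'=1/5, d'=-7/10
row 2: denom=10−2·1/5=48/5; d'=(-1−2·-7/10)/(48/5)=1/24
row 3: denom=8−3·5/16=113/16; d'=(28−3·1/24)/(113/16)=446/113
back: M3=446/113
back: M2=1/24−5/16·446/113=-404/339
back: M1=-7/10−1/5·-404/339=-313/678
M: M0=0, M1=-313/678, M2=-404/339, M3=446/113, M4=0
seg 0: a=1, c=M0/2=0, d=(M1−M0)/(6·3)=-313/12204, b=Δ0−h0·(2M0+M1)/6=1217/1356
seg 1: a=3, c=M1/2=-313/1356, d=(M2−M1)/(6·2)=-55/904, b=Δ1−h1·(2M1+M2)/6=139/678
seg 2: a=2, c=M2/2=-202/339, d=(M3−M2)/(6·3)=871/3051, b=Δ2−h2·(2M2+M3)/6=-491/339
seg 3: a=0, c=M3/2=223/113, d=(M4−M3)/(6·1)=-223/339, b=Δ3−h3·(2M3+M4)/6=910/339
t_q=17/2 → seg 3, τ=1/2; S=0+910/339·τ+223/113·τ²+-223/339·τ³=1585/904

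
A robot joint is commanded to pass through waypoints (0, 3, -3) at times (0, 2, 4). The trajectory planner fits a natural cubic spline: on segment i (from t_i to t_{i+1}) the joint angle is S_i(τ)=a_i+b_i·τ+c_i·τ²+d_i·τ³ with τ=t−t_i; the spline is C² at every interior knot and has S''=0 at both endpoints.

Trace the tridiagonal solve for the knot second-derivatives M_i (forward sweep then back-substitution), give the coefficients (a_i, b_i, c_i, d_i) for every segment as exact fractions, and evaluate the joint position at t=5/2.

  seg 0: a=0 b=21/8 c=0 d=-9/32
  seg 1: a=3 b=-3/4 c=-27/16 d=9/32
S(5/2) = 573/256

Δ: Δ0=3/2, Δ1=-3
row 1: diag=8, rhs=-27; c'=1/4, d'=-27/8
back: M1=-27/8
M: M0=0, M1=-27/8, M2=0
seg 0: a=0, c=M0/2=0, d=(M1−M0)/(6·2)=-9/32, b=Δ0−h0·(2M0+M1)/6=21/8
seg 1: a=3, c=M1/2=-27/16, d=(M2−M1)/(6·2)=9/32, b=Δ1−h1·(2M1+M2)/6=-3/4
t_q=5/2 → seg 1, τ=1/2; S=3+-3/4·τ+-27/16·τ²+9/32·τ³=573/256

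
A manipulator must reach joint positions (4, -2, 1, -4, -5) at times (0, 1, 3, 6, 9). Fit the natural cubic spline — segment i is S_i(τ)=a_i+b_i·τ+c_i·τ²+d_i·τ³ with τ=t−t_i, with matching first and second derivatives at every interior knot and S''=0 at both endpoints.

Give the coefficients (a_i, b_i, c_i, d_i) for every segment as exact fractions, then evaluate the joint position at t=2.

  seg 0: a=4 b=-3083/412 c=0 d=611/412
  seg 1: a=-2 b=-625/206 c=1833/412 d=-899/824
  seg 2: a=1 b=172/103 c=-216/103 d=913/2781
  seg 3: a=-4 b=-211/103 c=265/309 d=-265/2781
S(2) = -1381/824

Δ: Δ0=-6, Δ1=3/2, Δ2=-5/3, Δ3=-1/3
row 1: diag=6, rhs=45; c'=1/3, d'=15/2
row 2: denom=10−2·1/3=28/3; d'=(-19−2·15/2)/(28/3)=-51/14
row 3: denom=12−3·9/28=309/28; d'=(8−3·-51/14)/(309/28)=530/309
back: M3=530/309
back: M2=-51/14−9/28·530/309=-432/103
back: M1=15/2−1/3·-432/103=1833/206
M: M0=0, M1=1833/206, M2=-432/103, M3=530/309, M4=0
seg 0: a=4, c=M0/2=0, d=(M1−M0)/(6·1)=611/412, b=Δ0−h0·(2M0+M1)/6=-3083/412
seg 1: a=-2, c=M1/2=1833/412, d=(M2−M1)/(6·2)=-899/824, b=Δ1−h1·(2M1+M2)/6=-625/206
seg 2: a=1, c=M2/2=-216/103, d=(M3−M2)/(6·3)=913/2781, b=Δ2−h2·(2M2+M3)/6=172/103
seg 3: a=-4, c=M3/2=265/309, d=(M4−M3)/(6·3)=-265/2781, b=Δ3−h3·(2M3+M4)/6=-211/103
t_q=2 → seg 1, τ=1; S=-2+-625/206·τ+1833/412·τ²+-899/824·τ³=-1381/824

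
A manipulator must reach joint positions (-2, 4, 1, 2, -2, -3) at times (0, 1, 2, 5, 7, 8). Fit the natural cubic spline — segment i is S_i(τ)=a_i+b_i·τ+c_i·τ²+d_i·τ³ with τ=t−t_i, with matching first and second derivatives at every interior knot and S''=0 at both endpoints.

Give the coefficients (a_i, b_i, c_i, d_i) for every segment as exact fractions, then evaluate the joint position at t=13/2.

  seg 0: a=-2 b=19351/2280 c=0 d=-5671/2280
  seg 1: a=4 b=1169/1140 c=-5671/760 d=1567/456
  seg 2: a=1 b=-8183/2280 c=541/190 d=-3511/6840
  seg 3: a=2 b=-83/228 c=-1347/760 d=136/285
  seg 4: a=-2 b=-1969/1140 c=829/760 d=-829/2280
S(13/2) = -2807/3040

Δ: Δ0=6, Δ1=-3, Δ2=1/3, Δ3=-2, Δ4=-1
row 1: diag=4, rhs=-54; c'=1/4, d'=-27/2
row 2: denom=8−1·1/4=31/4; d'=(20−1·-27/2)/(31/4)=134/31
row 3: denom=10−3·12/31=274/31; d'=(-14−3·134/31)/(274/31)=-418/137
row 4: denom=6−2·31/137=760/137; d'=(6−2·-418/137)/(760/137)=829/380
back: M4=829/380
back: M3=-418/137−31/137·829/380=-1347/380
back: M2=134/31−12/31·-1347/380=541/95
back: M1=-27/2−1/4·541/95=-5671/380
M: M0=0, M1=-5671/380, M2=541/95, M3=-1347/380, M4=829/380, M5=0
seg 0: a=-2, c=M0/2=0, d=(M1−M0)/(6·1)=-5671/2280, b=Δ0−h0·(2M0+M1)/6=19351/2280
seg 1: a=4, c=M1/2=-5671/760, d=(M2−M1)/(6·1)=1567/456, b=Δ1−h1·(2M1+M2)/6=1169/1140
seg 2: a=1, c=M2/2=541/190, d=(M3−M2)/(6·3)=-3511/6840, b=Δ2−h2·(2M2+M3)/6=-8183/2280
seg 3: a=2, c=M3/2=-1347/760, d=(M4−M3)/(6·2)=136/285, b=Δ3−h3·(2M3+M4)/6=-83/228
seg 4: a=-2, c=M4/2=829/760, d=(M5−M4)/(6·1)=-829/2280, b=Δ4−h4·(2M4+M5)/6=-1969/1140
t_q=13/2 → seg 3, τ=3/2; S=2+-83/228·τ+-1347/760·τ²+136/285·τ³=-2807/3040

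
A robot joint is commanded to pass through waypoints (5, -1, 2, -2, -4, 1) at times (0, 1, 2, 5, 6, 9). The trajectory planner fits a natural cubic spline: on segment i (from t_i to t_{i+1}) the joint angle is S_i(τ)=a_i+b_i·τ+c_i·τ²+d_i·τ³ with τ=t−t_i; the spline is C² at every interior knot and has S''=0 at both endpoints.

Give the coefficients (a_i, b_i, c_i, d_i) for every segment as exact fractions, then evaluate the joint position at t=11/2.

Δ: Δ0=-6, Δ1=3, Δ2=-4/3, Δ3=-2, Δ4=5/3
row 1: diag=4, rhs=54; c'=1/4, d'=27/2
row 2: denom=8−1·1/4=31/4; d'=(-26−1·27/2)/(31/4)=-158/31
row 3: denom=8−3·12/31=212/31; d'=(-4−3·-158/31)/(212/31)=175/106
row 4: denom=8−1·31/212=1665/212; d'=(22−1·175/106)/(1665/212)=1438/555
back: M4=1438/555
back: M3=175/106−31/212·1438/555=706/555
back: M2=-158/31−12/31·706/555=-1034/185
back: M1=27/2−1/4·-1034/185=2756/185
M: M0=0, M1=2756/185, M2=-1034/185, M3=706/555, M4=1438/555, M5=0
seg 0: a=5, c=M0/2=0, d=(M1−M0)/(6·1)=1378/555, b=Δ0−h0·(2M0+M1)/6=-4708/555
seg 1: a=-1, c=M1/2=1378/185, d=(M2−M1)/(6·1)=-379/111, b=Δ1−h1·(2M1+M2)/6=-574/555
seg 2: a=2, c=M2/2=-517/185, d=(M3−M2)/(6·3)=1904/4995, b=Δ2−h2·(2M2+M3)/6=2009/555
seg 3: a=-2, c=M3/2=353/555, d=(M4−M3)/(6·1)=122/555, b=Δ3−h3·(2M3+M4)/6=-317/111
seg 4: a=-4, c=M4/2=719/555, d=(M5−M4)/(6·3)=-719/4995, b=Δ4−h4·(2M4+M5)/6=-171/185
t_q=11/2 → seg 3, τ=1/2; S=-2+-317/111·τ+353/555·τ²+122/555·τ³=-1799/555

  seg 0: a=5 b=-4708/555 c=0 d=1378/555
  seg 1: a=-1 b=-574/555 c=1378/185 d=-379/111
  seg 2: a=2 b=2009/555 c=-517/185 d=1904/4995
  seg 3: a=-2 b=-317/111 c=353/555 d=122/555
  seg 4: a=-4 b=-171/185 c=719/555 d=-719/4995
S(11/2) = -1799/555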